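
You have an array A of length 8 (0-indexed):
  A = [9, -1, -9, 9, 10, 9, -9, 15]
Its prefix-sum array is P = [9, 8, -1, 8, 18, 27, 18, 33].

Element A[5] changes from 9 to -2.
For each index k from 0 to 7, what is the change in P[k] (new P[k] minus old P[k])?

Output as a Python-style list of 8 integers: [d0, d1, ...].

Answer: [0, 0, 0, 0, 0, -11, -11, -11]

Derivation:
Element change: A[5] 9 -> -2, delta = -11
For k < 5: P[k] unchanged, delta_P[k] = 0
For k >= 5: P[k] shifts by exactly -11
Delta array: [0, 0, 0, 0, 0, -11, -11, -11]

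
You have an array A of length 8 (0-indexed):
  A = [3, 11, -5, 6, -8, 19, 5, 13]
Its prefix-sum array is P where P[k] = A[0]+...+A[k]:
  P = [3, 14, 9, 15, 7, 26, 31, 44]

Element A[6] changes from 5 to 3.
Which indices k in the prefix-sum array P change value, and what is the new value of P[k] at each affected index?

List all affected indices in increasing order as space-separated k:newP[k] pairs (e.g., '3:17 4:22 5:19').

P[k] = A[0] + ... + A[k]
P[k] includes A[6] iff k >= 6
Affected indices: 6, 7, ..., 7; delta = -2
  P[6]: 31 + -2 = 29
  P[7]: 44 + -2 = 42

Answer: 6:29 7:42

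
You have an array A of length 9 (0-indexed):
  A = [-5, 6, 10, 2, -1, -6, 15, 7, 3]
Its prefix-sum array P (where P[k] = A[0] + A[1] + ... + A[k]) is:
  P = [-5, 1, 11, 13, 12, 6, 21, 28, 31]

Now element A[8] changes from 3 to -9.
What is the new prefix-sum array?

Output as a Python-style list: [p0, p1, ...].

Answer: [-5, 1, 11, 13, 12, 6, 21, 28, 19]

Derivation:
Change: A[8] 3 -> -9, delta = -12
P[k] for k < 8: unchanged (A[8] not included)
P[k] for k >= 8: shift by delta = -12
  P[0] = -5 + 0 = -5
  P[1] = 1 + 0 = 1
  P[2] = 11 + 0 = 11
  P[3] = 13 + 0 = 13
  P[4] = 12 + 0 = 12
  P[5] = 6 + 0 = 6
  P[6] = 21 + 0 = 21
  P[7] = 28 + 0 = 28
  P[8] = 31 + -12 = 19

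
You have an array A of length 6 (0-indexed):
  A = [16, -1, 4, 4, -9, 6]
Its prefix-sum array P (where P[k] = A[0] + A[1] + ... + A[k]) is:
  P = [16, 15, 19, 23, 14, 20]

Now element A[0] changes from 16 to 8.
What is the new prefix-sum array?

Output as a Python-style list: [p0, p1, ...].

Change: A[0] 16 -> 8, delta = -8
P[k] for k < 0: unchanged (A[0] not included)
P[k] for k >= 0: shift by delta = -8
  P[0] = 16 + -8 = 8
  P[1] = 15 + -8 = 7
  P[2] = 19 + -8 = 11
  P[3] = 23 + -8 = 15
  P[4] = 14 + -8 = 6
  P[5] = 20 + -8 = 12

Answer: [8, 7, 11, 15, 6, 12]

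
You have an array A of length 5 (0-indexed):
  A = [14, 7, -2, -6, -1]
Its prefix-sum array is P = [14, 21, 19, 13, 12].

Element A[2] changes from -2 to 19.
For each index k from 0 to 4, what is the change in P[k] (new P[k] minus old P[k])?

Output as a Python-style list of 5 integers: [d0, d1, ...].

Answer: [0, 0, 21, 21, 21]

Derivation:
Element change: A[2] -2 -> 19, delta = 21
For k < 2: P[k] unchanged, delta_P[k] = 0
For k >= 2: P[k] shifts by exactly 21
Delta array: [0, 0, 21, 21, 21]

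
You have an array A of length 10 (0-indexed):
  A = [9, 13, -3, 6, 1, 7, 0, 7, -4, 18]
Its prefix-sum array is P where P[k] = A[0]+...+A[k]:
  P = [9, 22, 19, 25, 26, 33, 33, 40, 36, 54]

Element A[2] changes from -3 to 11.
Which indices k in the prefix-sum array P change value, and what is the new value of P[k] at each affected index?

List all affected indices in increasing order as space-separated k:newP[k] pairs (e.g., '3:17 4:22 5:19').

Answer: 2:33 3:39 4:40 5:47 6:47 7:54 8:50 9:68

Derivation:
P[k] = A[0] + ... + A[k]
P[k] includes A[2] iff k >= 2
Affected indices: 2, 3, ..., 9; delta = 14
  P[2]: 19 + 14 = 33
  P[3]: 25 + 14 = 39
  P[4]: 26 + 14 = 40
  P[5]: 33 + 14 = 47
  P[6]: 33 + 14 = 47
  P[7]: 40 + 14 = 54
  P[8]: 36 + 14 = 50
  P[9]: 54 + 14 = 68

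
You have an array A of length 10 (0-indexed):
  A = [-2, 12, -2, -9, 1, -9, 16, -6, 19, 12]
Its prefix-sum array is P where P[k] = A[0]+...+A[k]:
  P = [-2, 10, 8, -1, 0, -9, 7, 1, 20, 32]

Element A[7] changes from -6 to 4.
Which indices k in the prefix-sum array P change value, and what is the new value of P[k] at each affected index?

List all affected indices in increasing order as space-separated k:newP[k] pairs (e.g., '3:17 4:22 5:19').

P[k] = A[0] + ... + A[k]
P[k] includes A[7] iff k >= 7
Affected indices: 7, 8, ..., 9; delta = 10
  P[7]: 1 + 10 = 11
  P[8]: 20 + 10 = 30
  P[9]: 32 + 10 = 42

Answer: 7:11 8:30 9:42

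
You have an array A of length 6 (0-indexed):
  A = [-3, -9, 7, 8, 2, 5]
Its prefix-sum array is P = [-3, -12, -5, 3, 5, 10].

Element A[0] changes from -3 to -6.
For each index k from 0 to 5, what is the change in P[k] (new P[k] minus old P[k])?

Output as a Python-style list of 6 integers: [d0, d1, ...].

Answer: [-3, -3, -3, -3, -3, -3]

Derivation:
Element change: A[0] -3 -> -6, delta = -3
For k < 0: P[k] unchanged, delta_P[k] = 0
For k >= 0: P[k] shifts by exactly -3
Delta array: [-3, -3, -3, -3, -3, -3]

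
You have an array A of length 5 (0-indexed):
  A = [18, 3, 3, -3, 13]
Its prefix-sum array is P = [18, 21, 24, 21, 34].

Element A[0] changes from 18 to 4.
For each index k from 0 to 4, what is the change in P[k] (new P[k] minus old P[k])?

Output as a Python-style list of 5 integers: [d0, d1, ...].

Element change: A[0] 18 -> 4, delta = -14
For k < 0: P[k] unchanged, delta_P[k] = 0
For k >= 0: P[k] shifts by exactly -14
Delta array: [-14, -14, -14, -14, -14]

Answer: [-14, -14, -14, -14, -14]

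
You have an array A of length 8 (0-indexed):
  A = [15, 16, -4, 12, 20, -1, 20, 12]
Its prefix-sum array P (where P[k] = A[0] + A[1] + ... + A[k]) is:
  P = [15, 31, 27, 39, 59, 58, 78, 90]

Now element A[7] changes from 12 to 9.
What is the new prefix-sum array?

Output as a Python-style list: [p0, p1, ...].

Change: A[7] 12 -> 9, delta = -3
P[k] for k < 7: unchanged (A[7] not included)
P[k] for k >= 7: shift by delta = -3
  P[0] = 15 + 0 = 15
  P[1] = 31 + 0 = 31
  P[2] = 27 + 0 = 27
  P[3] = 39 + 0 = 39
  P[4] = 59 + 0 = 59
  P[5] = 58 + 0 = 58
  P[6] = 78 + 0 = 78
  P[7] = 90 + -3 = 87

Answer: [15, 31, 27, 39, 59, 58, 78, 87]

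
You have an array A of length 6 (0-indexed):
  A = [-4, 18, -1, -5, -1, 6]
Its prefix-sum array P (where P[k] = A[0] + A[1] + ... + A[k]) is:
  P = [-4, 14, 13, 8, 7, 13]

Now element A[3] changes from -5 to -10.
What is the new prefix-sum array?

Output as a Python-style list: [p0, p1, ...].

Change: A[3] -5 -> -10, delta = -5
P[k] for k < 3: unchanged (A[3] not included)
P[k] for k >= 3: shift by delta = -5
  P[0] = -4 + 0 = -4
  P[1] = 14 + 0 = 14
  P[2] = 13 + 0 = 13
  P[3] = 8 + -5 = 3
  P[4] = 7 + -5 = 2
  P[5] = 13 + -5 = 8

Answer: [-4, 14, 13, 3, 2, 8]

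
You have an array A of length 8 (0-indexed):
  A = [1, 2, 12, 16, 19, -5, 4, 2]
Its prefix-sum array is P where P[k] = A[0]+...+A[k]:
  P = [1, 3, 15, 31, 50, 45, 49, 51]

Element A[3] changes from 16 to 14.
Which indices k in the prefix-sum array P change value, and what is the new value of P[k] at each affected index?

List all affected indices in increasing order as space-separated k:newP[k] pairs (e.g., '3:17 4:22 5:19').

Answer: 3:29 4:48 5:43 6:47 7:49

Derivation:
P[k] = A[0] + ... + A[k]
P[k] includes A[3] iff k >= 3
Affected indices: 3, 4, ..., 7; delta = -2
  P[3]: 31 + -2 = 29
  P[4]: 50 + -2 = 48
  P[5]: 45 + -2 = 43
  P[6]: 49 + -2 = 47
  P[7]: 51 + -2 = 49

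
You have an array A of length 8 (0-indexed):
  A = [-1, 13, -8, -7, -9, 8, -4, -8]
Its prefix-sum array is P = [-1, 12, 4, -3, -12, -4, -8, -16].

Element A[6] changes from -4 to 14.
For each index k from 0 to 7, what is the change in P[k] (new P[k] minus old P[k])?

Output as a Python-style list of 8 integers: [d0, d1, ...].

Element change: A[6] -4 -> 14, delta = 18
For k < 6: P[k] unchanged, delta_P[k] = 0
For k >= 6: P[k] shifts by exactly 18
Delta array: [0, 0, 0, 0, 0, 0, 18, 18]

Answer: [0, 0, 0, 0, 0, 0, 18, 18]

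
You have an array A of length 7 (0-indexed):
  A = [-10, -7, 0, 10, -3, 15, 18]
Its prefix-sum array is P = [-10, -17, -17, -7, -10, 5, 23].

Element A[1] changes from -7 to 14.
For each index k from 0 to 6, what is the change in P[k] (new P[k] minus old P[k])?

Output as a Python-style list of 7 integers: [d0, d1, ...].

Element change: A[1] -7 -> 14, delta = 21
For k < 1: P[k] unchanged, delta_P[k] = 0
For k >= 1: P[k] shifts by exactly 21
Delta array: [0, 21, 21, 21, 21, 21, 21]

Answer: [0, 21, 21, 21, 21, 21, 21]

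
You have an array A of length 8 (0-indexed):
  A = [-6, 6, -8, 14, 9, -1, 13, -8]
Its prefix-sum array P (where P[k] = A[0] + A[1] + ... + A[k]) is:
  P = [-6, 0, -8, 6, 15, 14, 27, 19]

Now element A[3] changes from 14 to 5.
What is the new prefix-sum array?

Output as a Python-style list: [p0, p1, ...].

Answer: [-6, 0, -8, -3, 6, 5, 18, 10]

Derivation:
Change: A[3] 14 -> 5, delta = -9
P[k] for k < 3: unchanged (A[3] not included)
P[k] for k >= 3: shift by delta = -9
  P[0] = -6 + 0 = -6
  P[1] = 0 + 0 = 0
  P[2] = -8 + 0 = -8
  P[3] = 6 + -9 = -3
  P[4] = 15 + -9 = 6
  P[5] = 14 + -9 = 5
  P[6] = 27 + -9 = 18
  P[7] = 19 + -9 = 10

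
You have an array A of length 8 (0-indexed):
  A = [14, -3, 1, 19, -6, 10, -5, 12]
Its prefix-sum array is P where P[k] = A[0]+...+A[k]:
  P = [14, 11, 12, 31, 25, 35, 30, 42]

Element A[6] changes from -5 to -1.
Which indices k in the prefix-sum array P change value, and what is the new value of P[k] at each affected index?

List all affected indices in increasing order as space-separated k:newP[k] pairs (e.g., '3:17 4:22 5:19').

Answer: 6:34 7:46

Derivation:
P[k] = A[0] + ... + A[k]
P[k] includes A[6] iff k >= 6
Affected indices: 6, 7, ..., 7; delta = 4
  P[6]: 30 + 4 = 34
  P[7]: 42 + 4 = 46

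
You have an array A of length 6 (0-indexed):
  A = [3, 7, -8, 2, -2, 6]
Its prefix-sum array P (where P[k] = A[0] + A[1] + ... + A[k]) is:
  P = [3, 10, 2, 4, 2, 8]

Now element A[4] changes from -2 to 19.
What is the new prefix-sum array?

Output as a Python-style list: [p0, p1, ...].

Change: A[4] -2 -> 19, delta = 21
P[k] for k < 4: unchanged (A[4] not included)
P[k] for k >= 4: shift by delta = 21
  P[0] = 3 + 0 = 3
  P[1] = 10 + 0 = 10
  P[2] = 2 + 0 = 2
  P[3] = 4 + 0 = 4
  P[4] = 2 + 21 = 23
  P[5] = 8 + 21 = 29

Answer: [3, 10, 2, 4, 23, 29]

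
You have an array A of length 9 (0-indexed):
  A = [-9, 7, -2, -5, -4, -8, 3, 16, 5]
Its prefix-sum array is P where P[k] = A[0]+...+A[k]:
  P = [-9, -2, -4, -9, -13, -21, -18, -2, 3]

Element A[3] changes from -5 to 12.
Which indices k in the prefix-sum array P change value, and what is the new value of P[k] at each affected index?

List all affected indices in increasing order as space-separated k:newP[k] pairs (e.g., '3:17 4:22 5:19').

P[k] = A[0] + ... + A[k]
P[k] includes A[3] iff k >= 3
Affected indices: 3, 4, ..., 8; delta = 17
  P[3]: -9 + 17 = 8
  P[4]: -13 + 17 = 4
  P[5]: -21 + 17 = -4
  P[6]: -18 + 17 = -1
  P[7]: -2 + 17 = 15
  P[8]: 3 + 17 = 20

Answer: 3:8 4:4 5:-4 6:-1 7:15 8:20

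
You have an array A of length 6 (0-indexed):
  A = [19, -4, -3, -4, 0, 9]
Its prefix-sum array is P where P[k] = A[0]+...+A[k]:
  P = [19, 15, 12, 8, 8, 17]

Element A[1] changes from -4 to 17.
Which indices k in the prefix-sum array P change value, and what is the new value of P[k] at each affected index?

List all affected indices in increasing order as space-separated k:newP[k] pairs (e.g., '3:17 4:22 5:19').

Answer: 1:36 2:33 3:29 4:29 5:38

Derivation:
P[k] = A[0] + ... + A[k]
P[k] includes A[1] iff k >= 1
Affected indices: 1, 2, ..., 5; delta = 21
  P[1]: 15 + 21 = 36
  P[2]: 12 + 21 = 33
  P[3]: 8 + 21 = 29
  P[4]: 8 + 21 = 29
  P[5]: 17 + 21 = 38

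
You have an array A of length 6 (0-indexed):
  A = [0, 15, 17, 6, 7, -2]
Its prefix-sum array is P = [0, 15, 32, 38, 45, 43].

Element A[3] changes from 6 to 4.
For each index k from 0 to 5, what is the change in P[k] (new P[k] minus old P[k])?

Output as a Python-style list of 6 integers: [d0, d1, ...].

Element change: A[3] 6 -> 4, delta = -2
For k < 3: P[k] unchanged, delta_P[k] = 0
For k >= 3: P[k] shifts by exactly -2
Delta array: [0, 0, 0, -2, -2, -2]

Answer: [0, 0, 0, -2, -2, -2]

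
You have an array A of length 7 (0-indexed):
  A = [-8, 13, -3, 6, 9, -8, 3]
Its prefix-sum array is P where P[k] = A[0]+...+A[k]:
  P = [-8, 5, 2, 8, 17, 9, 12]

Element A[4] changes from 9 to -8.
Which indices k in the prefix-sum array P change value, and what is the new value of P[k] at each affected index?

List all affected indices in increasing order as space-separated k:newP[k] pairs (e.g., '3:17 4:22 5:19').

P[k] = A[0] + ... + A[k]
P[k] includes A[4] iff k >= 4
Affected indices: 4, 5, ..., 6; delta = -17
  P[4]: 17 + -17 = 0
  P[5]: 9 + -17 = -8
  P[6]: 12 + -17 = -5

Answer: 4:0 5:-8 6:-5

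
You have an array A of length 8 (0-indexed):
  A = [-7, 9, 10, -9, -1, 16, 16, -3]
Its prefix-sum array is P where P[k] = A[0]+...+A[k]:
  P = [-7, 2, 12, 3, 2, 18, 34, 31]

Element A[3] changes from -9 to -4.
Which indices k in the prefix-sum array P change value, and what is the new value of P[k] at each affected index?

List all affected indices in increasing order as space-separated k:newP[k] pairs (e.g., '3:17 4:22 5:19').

P[k] = A[0] + ... + A[k]
P[k] includes A[3] iff k >= 3
Affected indices: 3, 4, ..., 7; delta = 5
  P[3]: 3 + 5 = 8
  P[4]: 2 + 5 = 7
  P[5]: 18 + 5 = 23
  P[6]: 34 + 5 = 39
  P[7]: 31 + 5 = 36

Answer: 3:8 4:7 5:23 6:39 7:36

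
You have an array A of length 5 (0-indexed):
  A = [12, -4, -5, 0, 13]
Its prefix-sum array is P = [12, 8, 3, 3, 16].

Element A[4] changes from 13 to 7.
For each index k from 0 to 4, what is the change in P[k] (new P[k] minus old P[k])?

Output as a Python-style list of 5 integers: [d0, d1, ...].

Element change: A[4] 13 -> 7, delta = -6
For k < 4: P[k] unchanged, delta_P[k] = 0
For k >= 4: P[k] shifts by exactly -6
Delta array: [0, 0, 0, 0, -6]

Answer: [0, 0, 0, 0, -6]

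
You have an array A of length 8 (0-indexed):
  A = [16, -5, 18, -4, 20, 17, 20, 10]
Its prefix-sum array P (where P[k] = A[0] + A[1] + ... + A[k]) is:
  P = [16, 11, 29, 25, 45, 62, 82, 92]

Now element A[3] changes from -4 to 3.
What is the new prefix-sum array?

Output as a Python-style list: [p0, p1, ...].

Answer: [16, 11, 29, 32, 52, 69, 89, 99]

Derivation:
Change: A[3] -4 -> 3, delta = 7
P[k] for k < 3: unchanged (A[3] not included)
P[k] for k >= 3: shift by delta = 7
  P[0] = 16 + 0 = 16
  P[1] = 11 + 0 = 11
  P[2] = 29 + 0 = 29
  P[3] = 25 + 7 = 32
  P[4] = 45 + 7 = 52
  P[5] = 62 + 7 = 69
  P[6] = 82 + 7 = 89
  P[7] = 92 + 7 = 99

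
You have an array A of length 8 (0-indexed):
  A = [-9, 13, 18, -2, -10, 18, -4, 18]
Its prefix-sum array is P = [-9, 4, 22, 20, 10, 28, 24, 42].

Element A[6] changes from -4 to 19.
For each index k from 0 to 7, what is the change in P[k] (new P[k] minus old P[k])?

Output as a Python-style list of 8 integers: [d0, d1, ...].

Element change: A[6] -4 -> 19, delta = 23
For k < 6: P[k] unchanged, delta_P[k] = 0
For k >= 6: P[k] shifts by exactly 23
Delta array: [0, 0, 0, 0, 0, 0, 23, 23]

Answer: [0, 0, 0, 0, 0, 0, 23, 23]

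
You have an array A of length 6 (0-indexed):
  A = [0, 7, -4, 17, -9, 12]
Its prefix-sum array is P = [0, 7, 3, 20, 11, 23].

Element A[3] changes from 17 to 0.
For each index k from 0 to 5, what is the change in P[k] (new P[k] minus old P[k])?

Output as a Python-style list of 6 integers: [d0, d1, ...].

Element change: A[3] 17 -> 0, delta = -17
For k < 3: P[k] unchanged, delta_P[k] = 0
For k >= 3: P[k] shifts by exactly -17
Delta array: [0, 0, 0, -17, -17, -17]

Answer: [0, 0, 0, -17, -17, -17]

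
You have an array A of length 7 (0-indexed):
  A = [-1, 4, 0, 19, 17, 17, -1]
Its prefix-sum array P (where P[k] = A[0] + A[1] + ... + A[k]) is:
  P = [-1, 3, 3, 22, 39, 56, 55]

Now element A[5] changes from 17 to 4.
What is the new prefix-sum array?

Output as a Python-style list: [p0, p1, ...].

Answer: [-1, 3, 3, 22, 39, 43, 42]

Derivation:
Change: A[5] 17 -> 4, delta = -13
P[k] for k < 5: unchanged (A[5] not included)
P[k] for k >= 5: shift by delta = -13
  P[0] = -1 + 0 = -1
  P[1] = 3 + 0 = 3
  P[2] = 3 + 0 = 3
  P[3] = 22 + 0 = 22
  P[4] = 39 + 0 = 39
  P[5] = 56 + -13 = 43
  P[6] = 55 + -13 = 42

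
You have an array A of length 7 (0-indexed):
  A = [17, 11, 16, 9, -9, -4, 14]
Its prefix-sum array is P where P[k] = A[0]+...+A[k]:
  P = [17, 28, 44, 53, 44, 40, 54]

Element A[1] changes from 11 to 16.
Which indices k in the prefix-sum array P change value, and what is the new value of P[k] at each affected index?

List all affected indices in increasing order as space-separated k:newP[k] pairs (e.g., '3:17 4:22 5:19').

P[k] = A[0] + ... + A[k]
P[k] includes A[1] iff k >= 1
Affected indices: 1, 2, ..., 6; delta = 5
  P[1]: 28 + 5 = 33
  P[2]: 44 + 5 = 49
  P[3]: 53 + 5 = 58
  P[4]: 44 + 5 = 49
  P[5]: 40 + 5 = 45
  P[6]: 54 + 5 = 59

Answer: 1:33 2:49 3:58 4:49 5:45 6:59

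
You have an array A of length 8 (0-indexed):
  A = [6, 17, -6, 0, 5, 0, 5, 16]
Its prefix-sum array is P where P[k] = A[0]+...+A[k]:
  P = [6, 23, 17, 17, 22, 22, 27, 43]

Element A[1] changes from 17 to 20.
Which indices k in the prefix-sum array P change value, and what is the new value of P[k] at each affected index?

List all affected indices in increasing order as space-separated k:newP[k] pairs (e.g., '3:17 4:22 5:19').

Answer: 1:26 2:20 3:20 4:25 5:25 6:30 7:46

Derivation:
P[k] = A[0] + ... + A[k]
P[k] includes A[1] iff k >= 1
Affected indices: 1, 2, ..., 7; delta = 3
  P[1]: 23 + 3 = 26
  P[2]: 17 + 3 = 20
  P[3]: 17 + 3 = 20
  P[4]: 22 + 3 = 25
  P[5]: 22 + 3 = 25
  P[6]: 27 + 3 = 30
  P[7]: 43 + 3 = 46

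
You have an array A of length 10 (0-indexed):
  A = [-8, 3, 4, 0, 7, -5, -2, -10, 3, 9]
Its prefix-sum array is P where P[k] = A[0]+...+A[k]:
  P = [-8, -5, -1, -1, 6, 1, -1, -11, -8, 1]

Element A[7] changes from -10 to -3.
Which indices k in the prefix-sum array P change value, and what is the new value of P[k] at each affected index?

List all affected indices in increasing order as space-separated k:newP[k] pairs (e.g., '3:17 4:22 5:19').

P[k] = A[0] + ... + A[k]
P[k] includes A[7] iff k >= 7
Affected indices: 7, 8, ..., 9; delta = 7
  P[7]: -11 + 7 = -4
  P[8]: -8 + 7 = -1
  P[9]: 1 + 7 = 8

Answer: 7:-4 8:-1 9:8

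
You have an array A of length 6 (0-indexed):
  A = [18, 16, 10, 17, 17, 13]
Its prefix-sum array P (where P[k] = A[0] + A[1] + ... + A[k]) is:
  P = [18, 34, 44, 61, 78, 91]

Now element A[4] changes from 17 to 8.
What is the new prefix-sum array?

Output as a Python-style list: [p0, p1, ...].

Change: A[4] 17 -> 8, delta = -9
P[k] for k < 4: unchanged (A[4] not included)
P[k] for k >= 4: shift by delta = -9
  P[0] = 18 + 0 = 18
  P[1] = 34 + 0 = 34
  P[2] = 44 + 0 = 44
  P[3] = 61 + 0 = 61
  P[4] = 78 + -9 = 69
  P[5] = 91 + -9 = 82

Answer: [18, 34, 44, 61, 69, 82]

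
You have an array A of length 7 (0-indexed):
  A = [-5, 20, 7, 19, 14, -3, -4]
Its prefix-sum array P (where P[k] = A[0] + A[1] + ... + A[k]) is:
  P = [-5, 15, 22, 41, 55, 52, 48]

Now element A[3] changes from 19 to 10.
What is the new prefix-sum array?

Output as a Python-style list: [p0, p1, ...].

Change: A[3] 19 -> 10, delta = -9
P[k] for k < 3: unchanged (A[3] not included)
P[k] for k >= 3: shift by delta = -9
  P[0] = -5 + 0 = -5
  P[1] = 15 + 0 = 15
  P[2] = 22 + 0 = 22
  P[3] = 41 + -9 = 32
  P[4] = 55 + -9 = 46
  P[5] = 52 + -9 = 43
  P[6] = 48 + -9 = 39

Answer: [-5, 15, 22, 32, 46, 43, 39]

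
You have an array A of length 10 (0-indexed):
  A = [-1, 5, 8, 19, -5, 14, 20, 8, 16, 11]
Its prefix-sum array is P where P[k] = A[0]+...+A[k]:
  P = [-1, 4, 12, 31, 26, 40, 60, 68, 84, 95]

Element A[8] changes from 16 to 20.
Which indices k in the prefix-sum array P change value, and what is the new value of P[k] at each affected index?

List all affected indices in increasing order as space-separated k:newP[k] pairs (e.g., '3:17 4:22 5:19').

Answer: 8:88 9:99

Derivation:
P[k] = A[0] + ... + A[k]
P[k] includes A[8] iff k >= 8
Affected indices: 8, 9, ..., 9; delta = 4
  P[8]: 84 + 4 = 88
  P[9]: 95 + 4 = 99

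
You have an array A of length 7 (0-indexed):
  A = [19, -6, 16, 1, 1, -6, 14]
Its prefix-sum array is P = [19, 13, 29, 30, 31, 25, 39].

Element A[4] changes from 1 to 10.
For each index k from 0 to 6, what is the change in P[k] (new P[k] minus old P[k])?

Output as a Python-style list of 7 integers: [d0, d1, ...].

Answer: [0, 0, 0, 0, 9, 9, 9]

Derivation:
Element change: A[4] 1 -> 10, delta = 9
For k < 4: P[k] unchanged, delta_P[k] = 0
For k >= 4: P[k] shifts by exactly 9
Delta array: [0, 0, 0, 0, 9, 9, 9]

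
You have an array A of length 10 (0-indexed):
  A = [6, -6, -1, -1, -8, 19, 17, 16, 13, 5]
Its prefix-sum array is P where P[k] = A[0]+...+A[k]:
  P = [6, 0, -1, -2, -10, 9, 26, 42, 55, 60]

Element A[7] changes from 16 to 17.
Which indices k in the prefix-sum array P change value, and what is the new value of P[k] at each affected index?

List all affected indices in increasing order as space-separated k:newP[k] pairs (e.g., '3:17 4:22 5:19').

P[k] = A[0] + ... + A[k]
P[k] includes A[7] iff k >= 7
Affected indices: 7, 8, ..., 9; delta = 1
  P[7]: 42 + 1 = 43
  P[8]: 55 + 1 = 56
  P[9]: 60 + 1 = 61

Answer: 7:43 8:56 9:61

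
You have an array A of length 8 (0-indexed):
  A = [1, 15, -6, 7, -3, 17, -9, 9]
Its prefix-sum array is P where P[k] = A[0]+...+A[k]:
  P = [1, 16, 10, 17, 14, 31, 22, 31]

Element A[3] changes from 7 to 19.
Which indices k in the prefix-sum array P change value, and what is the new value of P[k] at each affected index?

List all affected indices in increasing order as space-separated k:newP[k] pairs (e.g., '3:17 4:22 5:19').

P[k] = A[0] + ... + A[k]
P[k] includes A[3] iff k >= 3
Affected indices: 3, 4, ..., 7; delta = 12
  P[3]: 17 + 12 = 29
  P[4]: 14 + 12 = 26
  P[5]: 31 + 12 = 43
  P[6]: 22 + 12 = 34
  P[7]: 31 + 12 = 43

Answer: 3:29 4:26 5:43 6:34 7:43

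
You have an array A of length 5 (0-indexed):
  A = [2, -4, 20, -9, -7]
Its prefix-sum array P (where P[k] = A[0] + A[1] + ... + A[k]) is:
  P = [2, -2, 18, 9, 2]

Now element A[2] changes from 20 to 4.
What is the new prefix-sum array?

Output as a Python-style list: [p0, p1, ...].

Change: A[2] 20 -> 4, delta = -16
P[k] for k < 2: unchanged (A[2] not included)
P[k] for k >= 2: shift by delta = -16
  P[0] = 2 + 0 = 2
  P[1] = -2 + 0 = -2
  P[2] = 18 + -16 = 2
  P[3] = 9 + -16 = -7
  P[4] = 2 + -16 = -14

Answer: [2, -2, 2, -7, -14]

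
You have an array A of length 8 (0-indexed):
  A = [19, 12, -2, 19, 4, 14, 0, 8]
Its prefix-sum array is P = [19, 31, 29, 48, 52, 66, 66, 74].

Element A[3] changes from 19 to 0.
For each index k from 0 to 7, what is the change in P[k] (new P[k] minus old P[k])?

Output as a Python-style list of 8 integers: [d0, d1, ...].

Element change: A[3] 19 -> 0, delta = -19
For k < 3: P[k] unchanged, delta_P[k] = 0
For k >= 3: P[k] shifts by exactly -19
Delta array: [0, 0, 0, -19, -19, -19, -19, -19]

Answer: [0, 0, 0, -19, -19, -19, -19, -19]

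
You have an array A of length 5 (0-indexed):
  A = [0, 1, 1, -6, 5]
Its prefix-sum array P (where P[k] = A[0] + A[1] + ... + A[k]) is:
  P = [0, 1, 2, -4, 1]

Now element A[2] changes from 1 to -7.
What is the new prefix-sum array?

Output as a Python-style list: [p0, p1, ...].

Answer: [0, 1, -6, -12, -7]

Derivation:
Change: A[2] 1 -> -7, delta = -8
P[k] for k < 2: unchanged (A[2] not included)
P[k] for k >= 2: shift by delta = -8
  P[0] = 0 + 0 = 0
  P[1] = 1 + 0 = 1
  P[2] = 2 + -8 = -6
  P[3] = -4 + -8 = -12
  P[4] = 1 + -8 = -7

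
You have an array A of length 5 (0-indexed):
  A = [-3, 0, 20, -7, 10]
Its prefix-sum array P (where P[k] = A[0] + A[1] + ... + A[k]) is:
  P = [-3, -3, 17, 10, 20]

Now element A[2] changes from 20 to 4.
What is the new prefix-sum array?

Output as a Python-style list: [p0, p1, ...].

Answer: [-3, -3, 1, -6, 4]

Derivation:
Change: A[2] 20 -> 4, delta = -16
P[k] for k < 2: unchanged (A[2] not included)
P[k] for k >= 2: shift by delta = -16
  P[0] = -3 + 0 = -3
  P[1] = -3 + 0 = -3
  P[2] = 17 + -16 = 1
  P[3] = 10 + -16 = -6
  P[4] = 20 + -16 = 4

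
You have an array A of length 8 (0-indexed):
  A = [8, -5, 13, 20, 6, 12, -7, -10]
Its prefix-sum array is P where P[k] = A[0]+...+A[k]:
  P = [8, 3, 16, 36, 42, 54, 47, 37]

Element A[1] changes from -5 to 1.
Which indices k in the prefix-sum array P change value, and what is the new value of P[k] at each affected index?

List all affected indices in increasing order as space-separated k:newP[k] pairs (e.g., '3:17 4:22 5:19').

P[k] = A[0] + ... + A[k]
P[k] includes A[1] iff k >= 1
Affected indices: 1, 2, ..., 7; delta = 6
  P[1]: 3 + 6 = 9
  P[2]: 16 + 6 = 22
  P[3]: 36 + 6 = 42
  P[4]: 42 + 6 = 48
  P[5]: 54 + 6 = 60
  P[6]: 47 + 6 = 53
  P[7]: 37 + 6 = 43

Answer: 1:9 2:22 3:42 4:48 5:60 6:53 7:43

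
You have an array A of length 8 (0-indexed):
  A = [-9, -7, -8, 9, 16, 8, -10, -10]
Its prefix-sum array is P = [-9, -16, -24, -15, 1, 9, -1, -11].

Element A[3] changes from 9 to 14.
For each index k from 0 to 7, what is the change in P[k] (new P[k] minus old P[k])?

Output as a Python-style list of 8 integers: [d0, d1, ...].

Element change: A[3] 9 -> 14, delta = 5
For k < 3: P[k] unchanged, delta_P[k] = 0
For k >= 3: P[k] shifts by exactly 5
Delta array: [0, 0, 0, 5, 5, 5, 5, 5]

Answer: [0, 0, 0, 5, 5, 5, 5, 5]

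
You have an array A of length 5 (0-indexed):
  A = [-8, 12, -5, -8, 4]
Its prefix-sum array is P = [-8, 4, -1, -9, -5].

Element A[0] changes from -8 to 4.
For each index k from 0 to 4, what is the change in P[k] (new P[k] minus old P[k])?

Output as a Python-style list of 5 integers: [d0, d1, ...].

Element change: A[0] -8 -> 4, delta = 12
For k < 0: P[k] unchanged, delta_P[k] = 0
For k >= 0: P[k] shifts by exactly 12
Delta array: [12, 12, 12, 12, 12]

Answer: [12, 12, 12, 12, 12]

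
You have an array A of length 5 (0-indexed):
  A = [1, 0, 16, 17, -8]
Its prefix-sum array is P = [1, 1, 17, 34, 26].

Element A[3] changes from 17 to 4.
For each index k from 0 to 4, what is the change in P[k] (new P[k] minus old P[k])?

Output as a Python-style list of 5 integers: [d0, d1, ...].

Element change: A[3] 17 -> 4, delta = -13
For k < 3: P[k] unchanged, delta_P[k] = 0
For k >= 3: P[k] shifts by exactly -13
Delta array: [0, 0, 0, -13, -13]

Answer: [0, 0, 0, -13, -13]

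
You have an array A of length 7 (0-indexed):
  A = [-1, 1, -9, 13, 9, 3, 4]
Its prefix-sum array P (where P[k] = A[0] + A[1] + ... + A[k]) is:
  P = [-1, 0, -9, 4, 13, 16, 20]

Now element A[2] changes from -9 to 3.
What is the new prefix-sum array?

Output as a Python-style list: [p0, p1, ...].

Change: A[2] -9 -> 3, delta = 12
P[k] for k < 2: unchanged (A[2] not included)
P[k] for k >= 2: shift by delta = 12
  P[0] = -1 + 0 = -1
  P[1] = 0 + 0 = 0
  P[2] = -9 + 12 = 3
  P[3] = 4 + 12 = 16
  P[4] = 13 + 12 = 25
  P[5] = 16 + 12 = 28
  P[6] = 20 + 12 = 32

Answer: [-1, 0, 3, 16, 25, 28, 32]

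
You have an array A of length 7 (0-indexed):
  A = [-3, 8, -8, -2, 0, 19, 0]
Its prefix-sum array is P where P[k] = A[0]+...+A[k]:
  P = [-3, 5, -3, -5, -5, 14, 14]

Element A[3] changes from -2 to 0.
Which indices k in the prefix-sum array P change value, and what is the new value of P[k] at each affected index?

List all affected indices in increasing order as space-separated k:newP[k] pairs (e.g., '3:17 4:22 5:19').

P[k] = A[0] + ... + A[k]
P[k] includes A[3] iff k >= 3
Affected indices: 3, 4, ..., 6; delta = 2
  P[3]: -5 + 2 = -3
  P[4]: -5 + 2 = -3
  P[5]: 14 + 2 = 16
  P[6]: 14 + 2 = 16

Answer: 3:-3 4:-3 5:16 6:16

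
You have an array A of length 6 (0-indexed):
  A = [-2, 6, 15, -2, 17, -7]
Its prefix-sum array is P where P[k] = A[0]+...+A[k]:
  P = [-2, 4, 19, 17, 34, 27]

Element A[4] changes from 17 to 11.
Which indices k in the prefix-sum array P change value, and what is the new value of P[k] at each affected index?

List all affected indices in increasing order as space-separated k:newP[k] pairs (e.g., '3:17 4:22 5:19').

Answer: 4:28 5:21

Derivation:
P[k] = A[0] + ... + A[k]
P[k] includes A[4] iff k >= 4
Affected indices: 4, 5, ..., 5; delta = -6
  P[4]: 34 + -6 = 28
  P[5]: 27 + -6 = 21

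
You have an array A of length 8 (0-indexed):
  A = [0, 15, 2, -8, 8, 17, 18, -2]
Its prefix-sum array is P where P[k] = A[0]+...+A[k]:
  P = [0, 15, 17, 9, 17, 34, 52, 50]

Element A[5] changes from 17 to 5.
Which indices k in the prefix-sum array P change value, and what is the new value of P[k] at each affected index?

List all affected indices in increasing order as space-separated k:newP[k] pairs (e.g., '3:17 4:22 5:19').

P[k] = A[0] + ... + A[k]
P[k] includes A[5] iff k >= 5
Affected indices: 5, 6, ..., 7; delta = -12
  P[5]: 34 + -12 = 22
  P[6]: 52 + -12 = 40
  P[7]: 50 + -12 = 38

Answer: 5:22 6:40 7:38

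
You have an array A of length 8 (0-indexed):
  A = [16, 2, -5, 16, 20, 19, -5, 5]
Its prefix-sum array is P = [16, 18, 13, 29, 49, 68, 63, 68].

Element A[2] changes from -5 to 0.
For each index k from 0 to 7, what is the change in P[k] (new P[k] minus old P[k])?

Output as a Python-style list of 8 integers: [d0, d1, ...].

Element change: A[2] -5 -> 0, delta = 5
For k < 2: P[k] unchanged, delta_P[k] = 0
For k >= 2: P[k] shifts by exactly 5
Delta array: [0, 0, 5, 5, 5, 5, 5, 5]

Answer: [0, 0, 5, 5, 5, 5, 5, 5]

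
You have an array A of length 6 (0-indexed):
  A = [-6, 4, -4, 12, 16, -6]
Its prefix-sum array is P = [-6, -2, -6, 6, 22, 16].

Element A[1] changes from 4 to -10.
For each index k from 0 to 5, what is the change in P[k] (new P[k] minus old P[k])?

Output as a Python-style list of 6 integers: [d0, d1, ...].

Element change: A[1] 4 -> -10, delta = -14
For k < 1: P[k] unchanged, delta_P[k] = 0
For k >= 1: P[k] shifts by exactly -14
Delta array: [0, -14, -14, -14, -14, -14]

Answer: [0, -14, -14, -14, -14, -14]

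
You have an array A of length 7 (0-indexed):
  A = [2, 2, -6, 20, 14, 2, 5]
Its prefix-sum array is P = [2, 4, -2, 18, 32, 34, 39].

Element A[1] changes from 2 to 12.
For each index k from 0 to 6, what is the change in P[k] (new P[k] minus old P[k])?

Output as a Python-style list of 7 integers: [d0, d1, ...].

Answer: [0, 10, 10, 10, 10, 10, 10]

Derivation:
Element change: A[1] 2 -> 12, delta = 10
For k < 1: P[k] unchanged, delta_P[k] = 0
For k >= 1: P[k] shifts by exactly 10
Delta array: [0, 10, 10, 10, 10, 10, 10]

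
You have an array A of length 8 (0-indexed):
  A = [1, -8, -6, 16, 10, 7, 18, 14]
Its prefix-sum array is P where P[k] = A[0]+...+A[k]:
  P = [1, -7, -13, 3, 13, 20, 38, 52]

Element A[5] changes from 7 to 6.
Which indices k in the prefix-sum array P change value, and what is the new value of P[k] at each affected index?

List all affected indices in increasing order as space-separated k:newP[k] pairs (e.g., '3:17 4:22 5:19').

Answer: 5:19 6:37 7:51

Derivation:
P[k] = A[0] + ... + A[k]
P[k] includes A[5] iff k >= 5
Affected indices: 5, 6, ..., 7; delta = -1
  P[5]: 20 + -1 = 19
  P[6]: 38 + -1 = 37
  P[7]: 52 + -1 = 51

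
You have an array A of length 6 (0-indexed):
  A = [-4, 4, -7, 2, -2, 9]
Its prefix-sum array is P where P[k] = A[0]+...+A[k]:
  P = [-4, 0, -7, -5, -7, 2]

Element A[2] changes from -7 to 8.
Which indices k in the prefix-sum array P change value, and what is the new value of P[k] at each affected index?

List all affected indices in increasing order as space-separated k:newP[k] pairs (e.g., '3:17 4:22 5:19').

Answer: 2:8 3:10 4:8 5:17

Derivation:
P[k] = A[0] + ... + A[k]
P[k] includes A[2] iff k >= 2
Affected indices: 2, 3, ..., 5; delta = 15
  P[2]: -7 + 15 = 8
  P[3]: -5 + 15 = 10
  P[4]: -7 + 15 = 8
  P[5]: 2 + 15 = 17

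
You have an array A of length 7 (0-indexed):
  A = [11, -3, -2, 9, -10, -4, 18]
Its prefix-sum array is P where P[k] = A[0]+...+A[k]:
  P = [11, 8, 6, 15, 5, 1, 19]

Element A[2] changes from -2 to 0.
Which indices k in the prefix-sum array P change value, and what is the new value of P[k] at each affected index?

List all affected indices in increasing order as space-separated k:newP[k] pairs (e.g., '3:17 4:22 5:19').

Answer: 2:8 3:17 4:7 5:3 6:21

Derivation:
P[k] = A[0] + ... + A[k]
P[k] includes A[2] iff k >= 2
Affected indices: 2, 3, ..., 6; delta = 2
  P[2]: 6 + 2 = 8
  P[3]: 15 + 2 = 17
  P[4]: 5 + 2 = 7
  P[5]: 1 + 2 = 3
  P[6]: 19 + 2 = 21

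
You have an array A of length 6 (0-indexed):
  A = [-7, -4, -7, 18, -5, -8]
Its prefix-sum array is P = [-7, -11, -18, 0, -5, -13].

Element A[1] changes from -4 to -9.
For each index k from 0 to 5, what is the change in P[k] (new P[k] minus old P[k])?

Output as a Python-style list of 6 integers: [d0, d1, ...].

Element change: A[1] -4 -> -9, delta = -5
For k < 1: P[k] unchanged, delta_P[k] = 0
For k >= 1: P[k] shifts by exactly -5
Delta array: [0, -5, -5, -5, -5, -5]

Answer: [0, -5, -5, -5, -5, -5]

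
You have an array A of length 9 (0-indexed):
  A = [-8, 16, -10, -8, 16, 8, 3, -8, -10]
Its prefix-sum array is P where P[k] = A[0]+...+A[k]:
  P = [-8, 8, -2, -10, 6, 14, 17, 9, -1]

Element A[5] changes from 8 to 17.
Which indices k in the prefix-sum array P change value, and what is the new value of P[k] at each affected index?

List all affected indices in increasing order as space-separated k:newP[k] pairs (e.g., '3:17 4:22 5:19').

Answer: 5:23 6:26 7:18 8:8

Derivation:
P[k] = A[0] + ... + A[k]
P[k] includes A[5] iff k >= 5
Affected indices: 5, 6, ..., 8; delta = 9
  P[5]: 14 + 9 = 23
  P[6]: 17 + 9 = 26
  P[7]: 9 + 9 = 18
  P[8]: -1 + 9 = 8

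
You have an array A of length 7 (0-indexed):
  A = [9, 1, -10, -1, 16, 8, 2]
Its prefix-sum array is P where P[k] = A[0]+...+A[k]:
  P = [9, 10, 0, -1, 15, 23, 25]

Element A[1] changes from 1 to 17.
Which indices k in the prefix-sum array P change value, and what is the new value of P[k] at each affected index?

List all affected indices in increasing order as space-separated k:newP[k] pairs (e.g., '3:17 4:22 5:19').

Answer: 1:26 2:16 3:15 4:31 5:39 6:41

Derivation:
P[k] = A[0] + ... + A[k]
P[k] includes A[1] iff k >= 1
Affected indices: 1, 2, ..., 6; delta = 16
  P[1]: 10 + 16 = 26
  P[2]: 0 + 16 = 16
  P[3]: -1 + 16 = 15
  P[4]: 15 + 16 = 31
  P[5]: 23 + 16 = 39
  P[6]: 25 + 16 = 41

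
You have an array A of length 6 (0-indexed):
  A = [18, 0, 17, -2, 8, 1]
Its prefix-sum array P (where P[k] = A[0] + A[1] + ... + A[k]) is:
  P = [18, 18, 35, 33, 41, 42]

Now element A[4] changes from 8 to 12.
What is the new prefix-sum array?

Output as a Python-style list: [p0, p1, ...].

Answer: [18, 18, 35, 33, 45, 46]

Derivation:
Change: A[4] 8 -> 12, delta = 4
P[k] for k < 4: unchanged (A[4] not included)
P[k] for k >= 4: shift by delta = 4
  P[0] = 18 + 0 = 18
  P[1] = 18 + 0 = 18
  P[2] = 35 + 0 = 35
  P[3] = 33 + 0 = 33
  P[4] = 41 + 4 = 45
  P[5] = 42 + 4 = 46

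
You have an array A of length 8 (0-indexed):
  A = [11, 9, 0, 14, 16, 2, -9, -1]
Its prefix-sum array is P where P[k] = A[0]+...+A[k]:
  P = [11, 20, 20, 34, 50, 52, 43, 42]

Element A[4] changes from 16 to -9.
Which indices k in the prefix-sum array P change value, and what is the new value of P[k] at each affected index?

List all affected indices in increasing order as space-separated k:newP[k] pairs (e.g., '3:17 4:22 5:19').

Answer: 4:25 5:27 6:18 7:17

Derivation:
P[k] = A[0] + ... + A[k]
P[k] includes A[4] iff k >= 4
Affected indices: 4, 5, ..., 7; delta = -25
  P[4]: 50 + -25 = 25
  P[5]: 52 + -25 = 27
  P[6]: 43 + -25 = 18
  P[7]: 42 + -25 = 17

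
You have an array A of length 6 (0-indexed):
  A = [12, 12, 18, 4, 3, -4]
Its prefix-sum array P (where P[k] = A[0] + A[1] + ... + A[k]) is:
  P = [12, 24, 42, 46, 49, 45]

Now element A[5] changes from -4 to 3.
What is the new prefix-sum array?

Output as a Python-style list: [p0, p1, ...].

Change: A[5] -4 -> 3, delta = 7
P[k] for k < 5: unchanged (A[5] not included)
P[k] for k >= 5: shift by delta = 7
  P[0] = 12 + 0 = 12
  P[1] = 24 + 0 = 24
  P[2] = 42 + 0 = 42
  P[3] = 46 + 0 = 46
  P[4] = 49 + 0 = 49
  P[5] = 45 + 7 = 52

Answer: [12, 24, 42, 46, 49, 52]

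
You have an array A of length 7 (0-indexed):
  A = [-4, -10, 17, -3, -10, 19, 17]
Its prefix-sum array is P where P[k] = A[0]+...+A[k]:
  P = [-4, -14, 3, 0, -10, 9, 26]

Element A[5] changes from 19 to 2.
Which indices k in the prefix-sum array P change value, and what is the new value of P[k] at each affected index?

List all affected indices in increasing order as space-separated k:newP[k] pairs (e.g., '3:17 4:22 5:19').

Answer: 5:-8 6:9

Derivation:
P[k] = A[0] + ... + A[k]
P[k] includes A[5] iff k >= 5
Affected indices: 5, 6, ..., 6; delta = -17
  P[5]: 9 + -17 = -8
  P[6]: 26 + -17 = 9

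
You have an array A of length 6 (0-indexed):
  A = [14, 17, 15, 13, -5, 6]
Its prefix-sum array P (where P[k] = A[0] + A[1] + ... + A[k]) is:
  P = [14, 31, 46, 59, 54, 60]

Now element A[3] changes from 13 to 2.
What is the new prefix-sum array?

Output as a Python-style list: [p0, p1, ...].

Answer: [14, 31, 46, 48, 43, 49]

Derivation:
Change: A[3] 13 -> 2, delta = -11
P[k] for k < 3: unchanged (A[3] not included)
P[k] for k >= 3: shift by delta = -11
  P[0] = 14 + 0 = 14
  P[1] = 31 + 0 = 31
  P[2] = 46 + 0 = 46
  P[3] = 59 + -11 = 48
  P[4] = 54 + -11 = 43
  P[5] = 60 + -11 = 49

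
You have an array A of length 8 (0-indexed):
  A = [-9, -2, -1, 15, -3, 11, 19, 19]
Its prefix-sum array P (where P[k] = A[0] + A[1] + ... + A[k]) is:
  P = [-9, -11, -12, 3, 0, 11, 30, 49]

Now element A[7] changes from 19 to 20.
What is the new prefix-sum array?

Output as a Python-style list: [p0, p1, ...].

Change: A[7] 19 -> 20, delta = 1
P[k] for k < 7: unchanged (A[7] not included)
P[k] for k >= 7: shift by delta = 1
  P[0] = -9 + 0 = -9
  P[1] = -11 + 0 = -11
  P[2] = -12 + 0 = -12
  P[3] = 3 + 0 = 3
  P[4] = 0 + 0 = 0
  P[5] = 11 + 0 = 11
  P[6] = 30 + 0 = 30
  P[7] = 49 + 1 = 50

Answer: [-9, -11, -12, 3, 0, 11, 30, 50]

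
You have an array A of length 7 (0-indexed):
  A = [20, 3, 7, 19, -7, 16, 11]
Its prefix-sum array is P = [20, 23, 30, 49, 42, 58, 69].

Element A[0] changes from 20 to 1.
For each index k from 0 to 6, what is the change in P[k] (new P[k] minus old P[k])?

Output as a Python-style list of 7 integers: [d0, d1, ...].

Answer: [-19, -19, -19, -19, -19, -19, -19]

Derivation:
Element change: A[0] 20 -> 1, delta = -19
For k < 0: P[k] unchanged, delta_P[k] = 0
For k >= 0: P[k] shifts by exactly -19
Delta array: [-19, -19, -19, -19, -19, -19, -19]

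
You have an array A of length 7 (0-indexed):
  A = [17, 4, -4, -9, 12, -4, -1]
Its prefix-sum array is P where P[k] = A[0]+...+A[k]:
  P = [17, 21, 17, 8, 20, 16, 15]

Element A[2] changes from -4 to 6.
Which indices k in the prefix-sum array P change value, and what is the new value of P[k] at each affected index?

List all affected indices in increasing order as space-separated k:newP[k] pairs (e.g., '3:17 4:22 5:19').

P[k] = A[0] + ... + A[k]
P[k] includes A[2] iff k >= 2
Affected indices: 2, 3, ..., 6; delta = 10
  P[2]: 17 + 10 = 27
  P[3]: 8 + 10 = 18
  P[4]: 20 + 10 = 30
  P[5]: 16 + 10 = 26
  P[6]: 15 + 10 = 25

Answer: 2:27 3:18 4:30 5:26 6:25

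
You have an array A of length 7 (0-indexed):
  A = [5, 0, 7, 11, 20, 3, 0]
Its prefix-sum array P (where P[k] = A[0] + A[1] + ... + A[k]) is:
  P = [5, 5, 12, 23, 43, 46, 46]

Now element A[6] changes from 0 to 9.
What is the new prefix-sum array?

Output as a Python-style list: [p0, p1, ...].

Answer: [5, 5, 12, 23, 43, 46, 55]

Derivation:
Change: A[6] 0 -> 9, delta = 9
P[k] for k < 6: unchanged (A[6] not included)
P[k] for k >= 6: shift by delta = 9
  P[0] = 5 + 0 = 5
  P[1] = 5 + 0 = 5
  P[2] = 12 + 0 = 12
  P[3] = 23 + 0 = 23
  P[4] = 43 + 0 = 43
  P[5] = 46 + 0 = 46
  P[6] = 46 + 9 = 55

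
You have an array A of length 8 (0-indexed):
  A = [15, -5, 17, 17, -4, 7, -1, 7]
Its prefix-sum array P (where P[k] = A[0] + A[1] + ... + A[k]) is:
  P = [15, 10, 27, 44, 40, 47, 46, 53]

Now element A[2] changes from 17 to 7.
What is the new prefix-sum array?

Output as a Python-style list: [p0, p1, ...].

Answer: [15, 10, 17, 34, 30, 37, 36, 43]

Derivation:
Change: A[2] 17 -> 7, delta = -10
P[k] for k < 2: unchanged (A[2] not included)
P[k] for k >= 2: shift by delta = -10
  P[0] = 15 + 0 = 15
  P[1] = 10 + 0 = 10
  P[2] = 27 + -10 = 17
  P[3] = 44 + -10 = 34
  P[4] = 40 + -10 = 30
  P[5] = 47 + -10 = 37
  P[6] = 46 + -10 = 36
  P[7] = 53 + -10 = 43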